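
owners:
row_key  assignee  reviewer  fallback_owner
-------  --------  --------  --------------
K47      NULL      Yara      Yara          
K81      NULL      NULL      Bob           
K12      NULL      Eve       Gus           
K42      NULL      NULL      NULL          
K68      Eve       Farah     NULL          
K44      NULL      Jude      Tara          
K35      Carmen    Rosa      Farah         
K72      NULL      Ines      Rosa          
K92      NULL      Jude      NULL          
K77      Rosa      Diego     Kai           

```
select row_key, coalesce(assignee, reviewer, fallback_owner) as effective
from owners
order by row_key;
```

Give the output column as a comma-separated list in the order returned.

Eve, Carmen, NULL, Jude, Yara, Eve, Ines, Rosa, Bob, Jude

row_key=K12: assignee=NULL, reviewer=Eve → Eve
row_key=K35: assignee=Carmen → Carmen
row_key=K42: assignee=NULL, reviewer=NULL, fallback_owner=NULL (all NULL) → NULL
row_key=K44: assignee=NULL, reviewer=Jude → Jude
row_key=K47: assignee=NULL, reviewer=Yara → Yara
row_key=K68: assignee=Eve → Eve
row_key=K72: assignee=NULL, reviewer=Ines → Ines
row_key=K77: assignee=Rosa → Rosa
row_key=K81: assignee=NULL, reviewer=NULL, fallback_owner=Bob → Bob
row_key=K92: assignee=NULL, reviewer=Jude → Jude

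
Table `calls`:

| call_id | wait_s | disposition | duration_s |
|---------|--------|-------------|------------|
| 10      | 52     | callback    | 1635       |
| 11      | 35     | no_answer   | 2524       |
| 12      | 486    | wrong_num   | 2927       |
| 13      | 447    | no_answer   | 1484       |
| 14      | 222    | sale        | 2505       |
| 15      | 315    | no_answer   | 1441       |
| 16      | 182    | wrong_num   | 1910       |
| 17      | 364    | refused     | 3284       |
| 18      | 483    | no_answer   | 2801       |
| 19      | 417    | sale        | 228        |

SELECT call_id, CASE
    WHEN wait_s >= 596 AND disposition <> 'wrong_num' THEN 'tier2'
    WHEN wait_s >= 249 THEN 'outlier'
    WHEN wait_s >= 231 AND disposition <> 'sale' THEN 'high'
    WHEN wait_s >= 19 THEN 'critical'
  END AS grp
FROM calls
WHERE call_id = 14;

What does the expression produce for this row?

critical

call_id = 14: wait_s=222, disposition=sale, duration_s=2505.
wait_s >= 596 AND disposition <> 'wrong_num' → false
wait_s >= 249 → false
wait_s >= 231 AND disposition <> 'sale' → false
wait_s >= 19 → true → critical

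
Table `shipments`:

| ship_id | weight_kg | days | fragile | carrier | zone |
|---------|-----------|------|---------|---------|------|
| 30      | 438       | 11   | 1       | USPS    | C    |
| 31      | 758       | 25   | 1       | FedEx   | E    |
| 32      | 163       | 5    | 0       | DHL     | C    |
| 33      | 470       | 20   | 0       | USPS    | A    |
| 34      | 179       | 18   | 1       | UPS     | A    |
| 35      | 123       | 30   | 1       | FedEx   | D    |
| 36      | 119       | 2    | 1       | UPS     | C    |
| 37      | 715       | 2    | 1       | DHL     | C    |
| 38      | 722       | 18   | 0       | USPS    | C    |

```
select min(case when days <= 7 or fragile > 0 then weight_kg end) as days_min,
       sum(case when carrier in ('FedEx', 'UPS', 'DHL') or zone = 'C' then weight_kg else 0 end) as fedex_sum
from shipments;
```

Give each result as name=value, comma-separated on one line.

days_min=119, fedex_sum=3217

[days_min: days <= 7 or fragile > 0]
ship_id=30: ✓ → 438
ship_id=31: ✓ → 758
ship_id=32: ✓ → 163
ship_id=33: ✗
ship_id=34: ✓ → 179
ship_id=35: ✓ → 123
ship_id=36: ✓ → 119
ship_id=37: ✓ → 715
ship_id=38: ✗
days_min = MIN(438, 758, 163, 179, 123, 119, 715) = 119
—
[fedex_sum: carrier in ('FedEx', 'UPS', 'DHL') or zone = 'C']
ship_id=30: ✓ → 438
ship_id=31: ✓ → 758
ship_id=32: ✓ → 163
ship_id=33: ✗
ship_id=34: ✓ → 179
ship_id=35: ✓ → 123
ship_id=36: ✓ → 119
ship_id=37: ✓ → 715
ship_id=38: ✓ → 722
fedex_sum = 438 + 758 + 163 + 179 + 123 + 119 + 715 + 722 = 3217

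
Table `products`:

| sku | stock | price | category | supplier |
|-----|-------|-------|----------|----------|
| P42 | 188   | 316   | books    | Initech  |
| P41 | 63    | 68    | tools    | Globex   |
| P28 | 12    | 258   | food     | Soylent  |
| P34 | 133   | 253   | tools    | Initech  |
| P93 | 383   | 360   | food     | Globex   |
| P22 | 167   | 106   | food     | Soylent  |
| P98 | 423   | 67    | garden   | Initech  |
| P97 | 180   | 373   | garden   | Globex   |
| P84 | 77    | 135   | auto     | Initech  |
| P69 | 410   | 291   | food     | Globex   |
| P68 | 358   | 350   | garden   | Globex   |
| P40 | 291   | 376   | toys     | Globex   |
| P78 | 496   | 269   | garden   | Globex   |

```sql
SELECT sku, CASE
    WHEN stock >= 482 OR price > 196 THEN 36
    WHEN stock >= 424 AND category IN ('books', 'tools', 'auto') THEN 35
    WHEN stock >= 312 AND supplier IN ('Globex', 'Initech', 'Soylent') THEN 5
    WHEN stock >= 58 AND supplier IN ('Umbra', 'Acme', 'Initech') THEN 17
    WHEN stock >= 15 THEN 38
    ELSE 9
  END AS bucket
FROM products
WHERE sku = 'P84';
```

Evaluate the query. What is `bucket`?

sku = P84: stock=77, price=135, category=auto, supplier=Initech.
stock >= 482 OR price > 196 → false
stock >= 424 AND category IN ('books', 'tools', 'auto') → false
stock >= 312 AND supplier IN ('Globex', 'Initech', 'Soylent') → false
stock >= 58 AND supplier IN ('Umbra', 'Acme', 'Initech') → true → 17

17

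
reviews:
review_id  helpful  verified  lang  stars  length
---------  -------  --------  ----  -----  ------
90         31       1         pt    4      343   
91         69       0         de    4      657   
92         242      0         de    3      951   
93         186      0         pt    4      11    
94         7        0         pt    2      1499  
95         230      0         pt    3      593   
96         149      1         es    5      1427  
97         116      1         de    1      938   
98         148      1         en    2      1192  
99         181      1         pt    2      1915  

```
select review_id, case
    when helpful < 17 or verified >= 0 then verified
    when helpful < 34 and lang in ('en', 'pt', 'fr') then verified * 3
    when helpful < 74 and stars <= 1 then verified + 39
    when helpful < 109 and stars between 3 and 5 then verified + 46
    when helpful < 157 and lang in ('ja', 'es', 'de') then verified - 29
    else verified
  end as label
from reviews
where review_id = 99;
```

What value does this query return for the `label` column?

review_id = 99: helpful=181, verified=1, lang=pt, stars=2, length=1915.
helpful < 17 or verified >= 0 → true → 1

1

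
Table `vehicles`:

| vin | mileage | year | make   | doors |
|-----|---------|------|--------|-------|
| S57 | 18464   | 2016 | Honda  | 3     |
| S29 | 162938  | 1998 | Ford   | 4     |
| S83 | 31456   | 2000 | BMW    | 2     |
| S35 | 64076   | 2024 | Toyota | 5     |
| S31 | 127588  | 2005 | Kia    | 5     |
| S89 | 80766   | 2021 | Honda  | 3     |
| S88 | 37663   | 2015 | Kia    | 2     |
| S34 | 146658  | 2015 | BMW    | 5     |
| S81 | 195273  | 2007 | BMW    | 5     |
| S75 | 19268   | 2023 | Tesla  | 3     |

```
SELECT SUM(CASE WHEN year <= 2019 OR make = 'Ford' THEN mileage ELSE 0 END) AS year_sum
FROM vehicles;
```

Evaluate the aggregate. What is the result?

vin=S57: ✓ → 18464
vin=S29: ✓ → 162938
vin=S83: ✓ → 31456
vin=S35: ✗
vin=S31: ✓ → 127588
vin=S89: ✗
vin=S88: ✓ → 37663
vin=S34: ✓ → 146658
vin=S81: ✓ → 195273
vin=S75: ✗
year_sum = 18464 + 162938 + 31456 + 127588 + 37663 + 146658 + 195273 = 720040

720040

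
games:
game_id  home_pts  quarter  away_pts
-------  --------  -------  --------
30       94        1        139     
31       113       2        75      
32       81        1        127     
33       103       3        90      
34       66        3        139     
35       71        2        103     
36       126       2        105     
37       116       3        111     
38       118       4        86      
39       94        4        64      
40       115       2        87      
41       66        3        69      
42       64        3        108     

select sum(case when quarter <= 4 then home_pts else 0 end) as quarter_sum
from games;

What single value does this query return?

game_id=30: ✓ → 94
game_id=31: ✓ → 113
game_id=32: ✓ → 81
game_id=33: ✓ → 103
game_id=34: ✓ → 66
game_id=35: ✓ → 71
game_id=36: ✓ → 126
game_id=37: ✓ → 116
game_id=38: ✓ → 118
game_id=39: ✓ → 94
game_id=40: ✓ → 115
game_id=41: ✓ → 66
game_id=42: ✓ → 64
quarter_sum = 94 + 113 + 81 + 103 + 66 + 71 + 126 + 116 + 118 + 94 + 115 + 66 + 64 = 1227

1227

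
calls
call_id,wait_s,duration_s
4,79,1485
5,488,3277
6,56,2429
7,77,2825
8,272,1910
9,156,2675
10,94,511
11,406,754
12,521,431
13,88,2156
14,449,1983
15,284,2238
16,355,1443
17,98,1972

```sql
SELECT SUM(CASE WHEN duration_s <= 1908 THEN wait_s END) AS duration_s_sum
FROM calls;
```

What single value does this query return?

call_id=4: ✓ → 79
call_id=5: ✗
call_id=6: ✗
call_id=7: ✗
call_id=8: ✗
call_id=9: ✗
call_id=10: ✓ → 94
call_id=11: ✓ → 406
call_id=12: ✓ → 521
call_id=13: ✗
call_id=14: ✗
call_id=15: ✗
call_id=16: ✓ → 355
call_id=17: ✗
duration_s_sum = 79 + 94 + 406 + 521 + 355 = 1455

1455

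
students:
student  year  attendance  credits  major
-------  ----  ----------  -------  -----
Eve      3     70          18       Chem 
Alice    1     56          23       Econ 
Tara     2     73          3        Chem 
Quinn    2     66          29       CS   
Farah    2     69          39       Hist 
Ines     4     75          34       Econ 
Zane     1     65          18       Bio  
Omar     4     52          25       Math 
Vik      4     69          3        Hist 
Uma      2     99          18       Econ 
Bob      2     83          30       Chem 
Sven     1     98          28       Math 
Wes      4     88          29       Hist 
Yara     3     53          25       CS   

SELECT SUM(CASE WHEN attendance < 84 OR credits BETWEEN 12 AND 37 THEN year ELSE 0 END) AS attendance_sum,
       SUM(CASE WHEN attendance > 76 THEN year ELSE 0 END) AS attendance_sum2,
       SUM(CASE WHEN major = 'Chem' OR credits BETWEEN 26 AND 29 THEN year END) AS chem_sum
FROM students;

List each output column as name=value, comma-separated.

attendance_sum=35, attendance_sum2=9, chem_sum=14

[attendance_sum: attendance < 84 OR credits BETWEEN 12 AND 37]
student=Eve: ✓ → 3
student=Alice: ✓ → 1
student=Tara: ✓ → 2
student=Quinn: ✓ → 2
student=Farah: ✓ → 2
student=Ines: ✓ → 4
student=Zane: ✓ → 1
student=Omar: ✓ → 4
student=Vik: ✓ → 4
student=Uma: ✓ → 2
student=Bob: ✓ → 2
student=Sven: ✓ → 1
student=Wes: ✓ → 4
student=Yara: ✓ → 3
attendance_sum = 3 + 1 + 2 + 2 + 2 + 4 + 1 + 4 + 4 + 2 + 2 + 1 + 4 + 3 = 35
—
[attendance_sum2: attendance > 76]
student=Eve: ✗
student=Alice: ✗
student=Tara: ✗
student=Quinn: ✗
student=Farah: ✗
student=Ines: ✗
student=Zane: ✗
student=Omar: ✗
student=Vik: ✗
student=Uma: ✓ → 2
student=Bob: ✓ → 2
student=Sven: ✓ → 1
student=Wes: ✓ → 4
student=Yara: ✗
attendance_sum2 = 2 + 2 + 1 + 4 = 9
—
[chem_sum: major = 'Chem' OR credits BETWEEN 26 AND 29]
student=Eve: ✓ → 3
student=Alice: ✗
student=Tara: ✓ → 2
student=Quinn: ✓ → 2
student=Farah: ✗
student=Ines: ✗
student=Zane: ✗
student=Omar: ✗
student=Vik: ✗
student=Uma: ✗
student=Bob: ✓ → 2
student=Sven: ✓ → 1
student=Wes: ✓ → 4
student=Yara: ✗
chem_sum = 3 + 2 + 2 + 2 + 1 + 4 = 14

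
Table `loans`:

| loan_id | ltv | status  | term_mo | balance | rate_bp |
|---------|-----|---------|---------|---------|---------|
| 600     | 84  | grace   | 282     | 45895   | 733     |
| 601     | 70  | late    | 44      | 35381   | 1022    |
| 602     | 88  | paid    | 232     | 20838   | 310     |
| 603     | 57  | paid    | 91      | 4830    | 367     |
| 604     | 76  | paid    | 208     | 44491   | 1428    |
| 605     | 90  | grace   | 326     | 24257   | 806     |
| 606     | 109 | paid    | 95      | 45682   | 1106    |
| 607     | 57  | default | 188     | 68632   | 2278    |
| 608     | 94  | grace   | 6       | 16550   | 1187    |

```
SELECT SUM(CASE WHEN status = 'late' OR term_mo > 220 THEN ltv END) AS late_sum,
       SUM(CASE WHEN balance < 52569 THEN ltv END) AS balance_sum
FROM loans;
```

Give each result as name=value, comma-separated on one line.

late_sum=332, balance_sum=668

[late_sum: status = 'late' OR term_mo > 220]
loan_id=600: ✓ → 84
loan_id=601: ✓ → 70
loan_id=602: ✓ → 88
loan_id=603: ✗
loan_id=604: ✗
loan_id=605: ✓ → 90
loan_id=606: ✗
loan_id=607: ✗
loan_id=608: ✗
late_sum = 84 + 70 + 88 + 90 = 332
—
[balance_sum: balance < 52569]
loan_id=600: ✓ → 84
loan_id=601: ✓ → 70
loan_id=602: ✓ → 88
loan_id=603: ✓ → 57
loan_id=604: ✓ → 76
loan_id=605: ✓ → 90
loan_id=606: ✓ → 109
loan_id=607: ✗
loan_id=608: ✓ → 94
balance_sum = 84 + 70 + 88 + 57 + 76 + 90 + 109 + 94 = 668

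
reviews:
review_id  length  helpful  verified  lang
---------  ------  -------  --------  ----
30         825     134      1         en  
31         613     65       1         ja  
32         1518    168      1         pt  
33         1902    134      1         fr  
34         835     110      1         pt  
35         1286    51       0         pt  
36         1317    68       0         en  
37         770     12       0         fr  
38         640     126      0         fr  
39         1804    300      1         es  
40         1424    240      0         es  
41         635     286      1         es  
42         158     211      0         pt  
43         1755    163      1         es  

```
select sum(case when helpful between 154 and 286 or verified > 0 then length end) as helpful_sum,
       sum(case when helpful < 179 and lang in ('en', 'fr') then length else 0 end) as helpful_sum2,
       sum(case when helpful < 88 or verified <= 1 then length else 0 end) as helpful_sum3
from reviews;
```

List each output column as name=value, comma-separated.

helpful_sum=11469, helpful_sum2=5454, helpful_sum3=15482

[helpful_sum: helpful between 154 and 286 or verified > 0]
review_id=30: ✓ → 825
review_id=31: ✓ → 613
review_id=32: ✓ → 1518
review_id=33: ✓ → 1902
review_id=34: ✓ → 835
review_id=35: ✗
review_id=36: ✗
review_id=37: ✗
review_id=38: ✗
review_id=39: ✓ → 1804
review_id=40: ✓ → 1424
review_id=41: ✓ → 635
review_id=42: ✓ → 158
review_id=43: ✓ → 1755
helpful_sum = 825 + 613 + 1518 + 1902 + 835 + 1804 + 1424 + 635 + 158 + 1755 = 11469
—
[helpful_sum2: helpful < 179 and lang in ('en', 'fr')]
review_id=30: ✓ → 825
review_id=31: ✗
review_id=32: ✗
review_id=33: ✓ → 1902
review_id=34: ✗
review_id=35: ✗
review_id=36: ✓ → 1317
review_id=37: ✓ → 770
review_id=38: ✓ → 640
review_id=39: ✗
review_id=40: ✗
review_id=41: ✗
review_id=42: ✗
review_id=43: ✗
helpful_sum2 = 825 + 1902 + 1317 + 770 + 640 = 5454
—
[helpful_sum3: helpful < 88 or verified <= 1]
review_id=30: ✓ → 825
review_id=31: ✓ → 613
review_id=32: ✓ → 1518
review_id=33: ✓ → 1902
review_id=34: ✓ → 835
review_id=35: ✓ → 1286
review_id=36: ✓ → 1317
review_id=37: ✓ → 770
review_id=38: ✓ → 640
review_id=39: ✓ → 1804
review_id=40: ✓ → 1424
review_id=41: ✓ → 635
review_id=42: ✓ → 158
review_id=43: ✓ → 1755
helpful_sum3 = 825 + 613 + 1518 + 1902 + 835 + 1286 + 1317 + 770 + 640 + 1804 + 1424 + 635 + 158 + 1755 = 15482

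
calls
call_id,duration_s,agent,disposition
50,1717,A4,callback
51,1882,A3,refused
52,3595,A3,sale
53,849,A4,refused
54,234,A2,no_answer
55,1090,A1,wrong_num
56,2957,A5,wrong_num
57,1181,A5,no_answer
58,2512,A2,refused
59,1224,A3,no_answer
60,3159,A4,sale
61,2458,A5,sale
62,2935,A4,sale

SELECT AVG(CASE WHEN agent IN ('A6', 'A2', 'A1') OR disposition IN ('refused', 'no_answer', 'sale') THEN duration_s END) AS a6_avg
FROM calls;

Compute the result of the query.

1919.9090909091

call_id=50: ✗
call_id=51: ✓ → 1882
call_id=52: ✓ → 3595
call_id=53: ✓ → 849
call_id=54: ✓ → 234
call_id=55: ✓ → 1090
call_id=56: ✗
call_id=57: ✓ → 1181
call_id=58: ✓ → 2512
call_id=59: ✓ → 1224
call_id=60: ✓ → 3159
call_id=61: ✓ → 2458
call_id=62: ✓ → 2935
a6_avg = (1882 + 3595 + 849 + 234 + 1090 + 1181 + 2512 + 1224 + 3159 + 2458 + 2935) / 11 = 1919.9090909091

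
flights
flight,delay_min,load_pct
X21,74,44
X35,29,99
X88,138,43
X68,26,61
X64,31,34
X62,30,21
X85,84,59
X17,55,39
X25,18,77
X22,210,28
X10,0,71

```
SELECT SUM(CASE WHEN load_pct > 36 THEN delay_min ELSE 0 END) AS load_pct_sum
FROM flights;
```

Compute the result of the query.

424

flight=X21: ✓ → 74
flight=X35: ✓ → 29
flight=X88: ✓ → 138
flight=X68: ✓ → 26
flight=X64: ✗
flight=X62: ✗
flight=X85: ✓ → 84
flight=X17: ✓ → 55
flight=X25: ✓ → 18
flight=X22: ✗
flight=X10: ✓ → 0
load_pct_sum = 74 + 29 + 138 + 26 + 84 + 55 + 18 = 424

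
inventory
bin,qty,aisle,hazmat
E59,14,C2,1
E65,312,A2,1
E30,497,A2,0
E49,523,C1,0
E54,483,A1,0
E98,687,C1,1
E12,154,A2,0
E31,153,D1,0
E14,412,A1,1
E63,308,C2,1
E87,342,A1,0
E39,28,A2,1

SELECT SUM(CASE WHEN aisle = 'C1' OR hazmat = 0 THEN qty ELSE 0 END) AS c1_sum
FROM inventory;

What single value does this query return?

bin=E59: ✗
bin=E65: ✗
bin=E30: ✓ → 497
bin=E49: ✓ → 523
bin=E54: ✓ → 483
bin=E98: ✓ → 687
bin=E12: ✓ → 154
bin=E31: ✓ → 153
bin=E14: ✗
bin=E63: ✗
bin=E87: ✓ → 342
bin=E39: ✗
c1_sum = 497 + 523 + 483 + 687 + 154 + 153 + 342 = 2839

2839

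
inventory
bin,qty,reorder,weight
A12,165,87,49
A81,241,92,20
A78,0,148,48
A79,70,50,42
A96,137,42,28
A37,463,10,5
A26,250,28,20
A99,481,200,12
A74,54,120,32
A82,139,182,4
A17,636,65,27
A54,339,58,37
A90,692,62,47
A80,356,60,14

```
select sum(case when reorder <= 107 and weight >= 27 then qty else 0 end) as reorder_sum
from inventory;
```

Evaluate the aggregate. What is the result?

2039

bin=A12: ✓ → 165
bin=A81: ✗
bin=A78: ✗
bin=A79: ✓ → 70
bin=A96: ✓ → 137
bin=A37: ✗
bin=A26: ✗
bin=A99: ✗
bin=A74: ✗
bin=A82: ✗
bin=A17: ✓ → 636
bin=A54: ✓ → 339
bin=A90: ✓ → 692
bin=A80: ✗
reorder_sum = 165 + 70 + 137 + 636 + 339 + 692 = 2039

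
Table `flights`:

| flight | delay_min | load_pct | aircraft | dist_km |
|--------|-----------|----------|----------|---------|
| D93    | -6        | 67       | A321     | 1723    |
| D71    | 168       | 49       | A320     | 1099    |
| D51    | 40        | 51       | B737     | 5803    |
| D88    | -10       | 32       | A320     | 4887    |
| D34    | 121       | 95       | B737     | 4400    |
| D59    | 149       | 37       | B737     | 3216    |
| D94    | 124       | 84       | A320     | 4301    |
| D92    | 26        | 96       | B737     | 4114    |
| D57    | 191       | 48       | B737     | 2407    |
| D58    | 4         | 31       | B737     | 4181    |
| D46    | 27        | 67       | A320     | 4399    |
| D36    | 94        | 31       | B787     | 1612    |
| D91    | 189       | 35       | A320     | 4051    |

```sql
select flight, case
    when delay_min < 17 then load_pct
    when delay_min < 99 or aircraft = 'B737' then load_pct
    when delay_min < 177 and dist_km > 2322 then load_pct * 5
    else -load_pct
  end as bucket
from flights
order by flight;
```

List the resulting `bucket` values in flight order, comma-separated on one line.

flight=D34: delay_min < 99 or aircraft = 'B737' → 95
flight=D36: delay_min < 99 or aircraft = 'B737' → 31
flight=D46: delay_min < 99 or aircraft = 'B737' → 67
flight=D51: delay_min < 99 or aircraft = 'B737' → 51
flight=D57: delay_min < 99 or aircraft = 'B737' → 48
flight=D58: delay_min < 17 → 31
flight=D59: delay_min < 99 or aircraft = 'B737' → 37
flight=D71: ELSE → -49
flight=D88: delay_min < 17 → 32
flight=D91: ELSE → -35
flight=D92: delay_min < 99 or aircraft = 'B737' → 96
flight=D93: delay_min < 17 → 67
flight=D94: delay_min < 177 and dist_km > 2322 → 420

95, 31, 67, 51, 48, 31, 37, -49, 32, -35, 96, 67, 420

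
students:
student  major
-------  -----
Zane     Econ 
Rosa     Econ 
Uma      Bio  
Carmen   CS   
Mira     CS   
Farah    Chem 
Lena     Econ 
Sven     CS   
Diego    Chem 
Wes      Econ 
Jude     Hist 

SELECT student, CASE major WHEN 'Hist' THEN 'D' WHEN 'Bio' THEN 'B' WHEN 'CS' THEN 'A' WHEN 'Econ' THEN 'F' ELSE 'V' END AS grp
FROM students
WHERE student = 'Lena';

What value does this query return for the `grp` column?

F

student = Lena: major=Econ.
major='Hist' → false
major='Bio' → false
major='CS' → false
major='Econ' → true → F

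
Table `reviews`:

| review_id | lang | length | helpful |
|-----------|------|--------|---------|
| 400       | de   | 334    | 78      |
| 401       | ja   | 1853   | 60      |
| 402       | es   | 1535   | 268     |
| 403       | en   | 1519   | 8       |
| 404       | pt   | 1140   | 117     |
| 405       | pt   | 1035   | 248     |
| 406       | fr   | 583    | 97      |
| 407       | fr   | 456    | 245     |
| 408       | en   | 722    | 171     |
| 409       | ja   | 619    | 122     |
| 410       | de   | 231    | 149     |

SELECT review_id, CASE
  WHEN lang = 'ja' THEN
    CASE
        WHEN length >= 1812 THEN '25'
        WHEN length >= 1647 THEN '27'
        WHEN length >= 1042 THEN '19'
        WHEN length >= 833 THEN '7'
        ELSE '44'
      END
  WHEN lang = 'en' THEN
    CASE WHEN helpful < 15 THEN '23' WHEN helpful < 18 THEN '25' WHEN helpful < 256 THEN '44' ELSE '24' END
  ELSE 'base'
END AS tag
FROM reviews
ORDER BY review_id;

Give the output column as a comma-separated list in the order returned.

base, 25, base, 23, base, base, base, base, 44, 44, base

review_id=400: lang='de' → outer ELSE → base
review_id=401: lang='ja' → inner[length >= 1812] → 25
review_id=402: lang='es' → outer ELSE → base
review_id=403: lang='en' → inner[helpful < 15] → 23
review_id=404: lang='pt' → outer ELSE → base
review_id=405: lang='pt' → outer ELSE → base
review_id=406: lang='fr' → outer ELSE → base
review_id=407: lang='fr' → outer ELSE → base
review_id=408: lang='en' → inner[helpful < 256] → 44
review_id=409: lang='ja' → inner[ELSE] → 44
review_id=410: lang='de' → outer ELSE → base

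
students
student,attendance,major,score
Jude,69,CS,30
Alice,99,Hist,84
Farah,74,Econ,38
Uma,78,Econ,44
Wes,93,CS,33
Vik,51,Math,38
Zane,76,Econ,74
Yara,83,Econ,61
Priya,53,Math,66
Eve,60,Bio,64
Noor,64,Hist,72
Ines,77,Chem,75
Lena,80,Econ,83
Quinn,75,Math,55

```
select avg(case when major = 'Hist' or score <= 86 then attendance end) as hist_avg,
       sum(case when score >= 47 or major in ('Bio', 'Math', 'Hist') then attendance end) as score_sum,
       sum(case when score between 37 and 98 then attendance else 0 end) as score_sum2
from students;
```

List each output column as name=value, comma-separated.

[hist_avg: major = 'Hist' or score <= 86]
student=Jude: ✓ → 69
student=Alice: ✓ → 99
student=Farah: ✓ → 74
student=Uma: ✓ → 78
student=Wes: ✓ → 93
student=Vik: ✓ → 51
student=Zane: ✓ → 76
student=Yara: ✓ → 83
student=Priya: ✓ → 53
student=Eve: ✓ → 60
student=Noor: ✓ → 64
student=Ines: ✓ → 77
student=Lena: ✓ → 80
student=Quinn: ✓ → 75
hist_avg = (69 + 99 + 74 + 78 + 93 + 51 + 76 + 83 + 53 + 60 + 64 + 77 + 80 + 75) / 14 = 73.7142857143
—
[score_sum: score >= 47 or major in ('Bio', 'Math', 'Hist')]
student=Jude: ✗
student=Alice: ✓ → 99
student=Farah: ✗
student=Uma: ✗
student=Wes: ✗
student=Vik: ✓ → 51
student=Zane: ✓ → 76
student=Yara: ✓ → 83
student=Priya: ✓ → 53
student=Eve: ✓ → 60
student=Noor: ✓ → 64
student=Ines: ✓ → 77
student=Lena: ✓ → 80
student=Quinn: ✓ → 75
score_sum = 99 + 51 + 76 + 83 + 53 + 60 + 64 + 77 + 80 + 75 = 718
—
[score_sum2: score between 37 and 98]
student=Jude: ✗
student=Alice: ✓ → 99
student=Farah: ✓ → 74
student=Uma: ✓ → 78
student=Wes: ✗
student=Vik: ✓ → 51
student=Zane: ✓ → 76
student=Yara: ✓ → 83
student=Priya: ✓ → 53
student=Eve: ✓ → 60
student=Noor: ✓ → 64
student=Ines: ✓ → 77
student=Lena: ✓ → 80
student=Quinn: ✓ → 75
score_sum2 = 99 + 74 + 78 + 51 + 76 + 83 + 53 + 60 + 64 + 77 + 80 + 75 = 870

hist_avg=73.7142857143, score_sum=718, score_sum2=870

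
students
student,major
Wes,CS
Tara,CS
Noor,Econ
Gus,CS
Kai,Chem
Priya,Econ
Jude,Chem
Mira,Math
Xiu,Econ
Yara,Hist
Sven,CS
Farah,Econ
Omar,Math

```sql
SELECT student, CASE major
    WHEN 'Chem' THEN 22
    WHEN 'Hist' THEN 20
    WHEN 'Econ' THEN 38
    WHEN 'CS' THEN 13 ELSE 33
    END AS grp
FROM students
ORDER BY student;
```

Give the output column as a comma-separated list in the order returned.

38, 13, 22, 22, 33, 38, 33, 38, 13, 13, 13, 38, 20

student=Farah: major='Econ' → 38
student=Gus: major='CS' → 13
student=Jude: major='Chem' → 22
student=Kai: major='Chem' → 22
student=Mira: ELSE → 33
student=Noor: major='Econ' → 38
student=Omar: ELSE → 33
student=Priya: major='Econ' → 38
student=Sven: major='CS' → 13
student=Tara: major='CS' → 13
student=Wes: major='CS' → 13
student=Xiu: major='Econ' → 38
student=Yara: major='Hist' → 20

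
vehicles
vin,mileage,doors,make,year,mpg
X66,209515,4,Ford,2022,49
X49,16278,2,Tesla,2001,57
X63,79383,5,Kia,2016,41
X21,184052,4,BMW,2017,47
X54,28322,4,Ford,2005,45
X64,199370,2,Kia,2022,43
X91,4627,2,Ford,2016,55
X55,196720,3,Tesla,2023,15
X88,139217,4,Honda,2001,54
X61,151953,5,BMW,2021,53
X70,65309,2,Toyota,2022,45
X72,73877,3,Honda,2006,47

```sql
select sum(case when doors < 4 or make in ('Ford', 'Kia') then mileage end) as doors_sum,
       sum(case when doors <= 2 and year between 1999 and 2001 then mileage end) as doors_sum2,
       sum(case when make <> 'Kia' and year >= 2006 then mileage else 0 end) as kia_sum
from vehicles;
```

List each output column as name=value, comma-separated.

doors_sum=873401, doors_sum2=16278, kia_sum=886053

[doors_sum: doors < 4 or make in ('Ford', 'Kia')]
vin=X66: ✓ → 209515
vin=X49: ✓ → 16278
vin=X63: ✓ → 79383
vin=X21: ✗
vin=X54: ✓ → 28322
vin=X64: ✓ → 199370
vin=X91: ✓ → 4627
vin=X55: ✓ → 196720
vin=X88: ✗
vin=X61: ✗
vin=X70: ✓ → 65309
vin=X72: ✓ → 73877
doors_sum = 209515 + 16278 + 79383 + 28322 + 199370 + 4627 + 196720 + 65309 + 73877 = 873401
—
[doors_sum2: doors <= 2 and year between 1999 and 2001]
vin=X66: ✗
vin=X49: ✓ → 16278
vin=X63: ✗
vin=X21: ✗
vin=X54: ✗
vin=X64: ✗
vin=X91: ✗
vin=X55: ✗
vin=X88: ✗
vin=X61: ✗
vin=X70: ✗
vin=X72: ✗
doors_sum2 = 16278
—
[kia_sum: make <> 'Kia' and year >= 2006]
vin=X66: ✓ → 209515
vin=X49: ✗
vin=X63: ✗
vin=X21: ✓ → 184052
vin=X54: ✗
vin=X64: ✗
vin=X91: ✓ → 4627
vin=X55: ✓ → 196720
vin=X88: ✗
vin=X61: ✓ → 151953
vin=X70: ✓ → 65309
vin=X72: ✓ → 73877
kia_sum = 209515 + 184052 + 4627 + 196720 + 151953 + 65309 + 73877 = 886053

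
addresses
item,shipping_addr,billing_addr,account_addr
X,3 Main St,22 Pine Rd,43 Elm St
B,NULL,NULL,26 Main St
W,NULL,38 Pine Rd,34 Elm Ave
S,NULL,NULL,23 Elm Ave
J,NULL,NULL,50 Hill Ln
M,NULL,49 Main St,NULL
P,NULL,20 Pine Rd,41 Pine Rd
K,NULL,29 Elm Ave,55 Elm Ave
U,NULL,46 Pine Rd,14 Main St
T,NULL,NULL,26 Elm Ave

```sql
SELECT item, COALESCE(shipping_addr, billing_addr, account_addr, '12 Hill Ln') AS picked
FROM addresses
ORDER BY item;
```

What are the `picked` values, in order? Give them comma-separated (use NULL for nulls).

item=B: shipping_addr=NULL, billing_addr=NULL, account_addr=26 Main St → 26 Main St
item=J: shipping_addr=NULL, billing_addr=NULL, account_addr=50 Hill Ln → 50 Hill Ln
item=K: shipping_addr=NULL, billing_addr=29 Elm Ave → 29 Elm Ave
item=M: shipping_addr=NULL, billing_addr=49 Main St → 49 Main St
item=P: shipping_addr=NULL, billing_addr=20 Pine Rd → 20 Pine Rd
item=S: shipping_addr=NULL, billing_addr=NULL, account_addr=23 Elm Ave → 23 Elm Ave
item=T: shipping_addr=NULL, billing_addr=NULL, account_addr=26 Elm Ave → 26 Elm Ave
item=U: shipping_addr=NULL, billing_addr=46 Pine Rd → 46 Pine Rd
item=W: shipping_addr=NULL, billing_addr=38 Pine Rd → 38 Pine Rd
item=X: shipping_addr=3 Main St → 3 Main St

26 Main St, 50 Hill Ln, 29 Elm Ave, 49 Main St, 20 Pine Rd, 23 Elm Ave, 26 Elm Ave, 46 Pine Rd, 38 Pine Rd, 3 Main St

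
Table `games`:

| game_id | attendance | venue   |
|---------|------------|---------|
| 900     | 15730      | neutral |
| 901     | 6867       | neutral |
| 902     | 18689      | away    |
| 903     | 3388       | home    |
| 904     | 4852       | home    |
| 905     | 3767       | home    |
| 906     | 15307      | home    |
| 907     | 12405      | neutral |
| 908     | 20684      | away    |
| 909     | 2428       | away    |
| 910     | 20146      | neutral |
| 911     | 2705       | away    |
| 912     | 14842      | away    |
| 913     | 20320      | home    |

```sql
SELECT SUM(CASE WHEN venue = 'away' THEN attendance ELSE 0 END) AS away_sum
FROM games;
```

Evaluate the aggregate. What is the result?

game_id=900: ✗
game_id=901: ✗
game_id=902: ✓ → 18689
game_id=903: ✗
game_id=904: ✗
game_id=905: ✗
game_id=906: ✗
game_id=907: ✗
game_id=908: ✓ → 20684
game_id=909: ✓ → 2428
game_id=910: ✗
game_id=911: ✓ → 2705
game_id=912: ✓ → 14842
game_id=913: ✗
away_sum = 18689 + 20684 + 2428 + 2705 + 14842 = 59348

59348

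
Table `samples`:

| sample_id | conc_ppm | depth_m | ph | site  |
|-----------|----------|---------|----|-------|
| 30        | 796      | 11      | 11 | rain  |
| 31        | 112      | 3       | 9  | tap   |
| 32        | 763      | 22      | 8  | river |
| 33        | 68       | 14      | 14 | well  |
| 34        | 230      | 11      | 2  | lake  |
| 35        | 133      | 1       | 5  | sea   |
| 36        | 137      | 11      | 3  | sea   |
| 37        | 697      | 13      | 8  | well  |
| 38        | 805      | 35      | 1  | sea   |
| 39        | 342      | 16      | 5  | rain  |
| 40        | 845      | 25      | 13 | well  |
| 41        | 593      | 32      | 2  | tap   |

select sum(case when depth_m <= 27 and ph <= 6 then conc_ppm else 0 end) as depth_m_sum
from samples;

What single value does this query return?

sample_id=30: ✗
sample_id=31: ✗
sample_id=32: ✗
sample_id=33: ✗
sample_id=34: ✓ → 230
sample_id=35: ✓ → 133
sample_id=36: ✓ → 137
sample_id=37: ✗
sample_id=38: ✗
sample_id=39: ✓ → 342
sample_id=40: ✗
sample_id=41: ✗
depth_m_sum = 230 + 133 + 137 + 342 = 842

842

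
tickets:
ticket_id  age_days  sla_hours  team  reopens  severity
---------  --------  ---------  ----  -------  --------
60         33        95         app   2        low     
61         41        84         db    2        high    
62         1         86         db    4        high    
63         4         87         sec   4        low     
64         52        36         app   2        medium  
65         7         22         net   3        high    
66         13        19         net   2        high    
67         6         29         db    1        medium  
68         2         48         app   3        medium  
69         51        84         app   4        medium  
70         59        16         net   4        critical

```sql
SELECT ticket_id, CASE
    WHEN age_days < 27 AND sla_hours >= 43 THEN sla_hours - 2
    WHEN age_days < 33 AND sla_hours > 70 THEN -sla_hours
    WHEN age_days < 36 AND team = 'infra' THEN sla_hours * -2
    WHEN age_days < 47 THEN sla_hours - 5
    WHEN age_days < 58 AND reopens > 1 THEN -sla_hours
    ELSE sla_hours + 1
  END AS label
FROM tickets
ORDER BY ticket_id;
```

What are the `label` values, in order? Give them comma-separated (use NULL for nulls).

ticket_id=60: age_days < 47 → 90
ticket_id=61: age_days < 47 → 79
ticket_id=62: age_days < 27 AND sla_hours >= 43 → 84
ticket_id=63: age_days < 27 AND sla_hours >= 43 → 85
ticket_id=64: age_days < 58 AND reopens > 1 → -36
ticket_id=65: age_days < 47 → 17
ticket_id=66: age_days < 47 → 14
ticket_id=67: age_days < 47 → 24
ticket_id=68: age_days < 27 AND sla_hours >= 43 → 46
ticket_id=69: age_days < 58 AND reopens > 1 → -84
ticket_id=70: ELSE → 17

90, 79, 84, 85, -36, 17, 14, 24, 46, -84, 17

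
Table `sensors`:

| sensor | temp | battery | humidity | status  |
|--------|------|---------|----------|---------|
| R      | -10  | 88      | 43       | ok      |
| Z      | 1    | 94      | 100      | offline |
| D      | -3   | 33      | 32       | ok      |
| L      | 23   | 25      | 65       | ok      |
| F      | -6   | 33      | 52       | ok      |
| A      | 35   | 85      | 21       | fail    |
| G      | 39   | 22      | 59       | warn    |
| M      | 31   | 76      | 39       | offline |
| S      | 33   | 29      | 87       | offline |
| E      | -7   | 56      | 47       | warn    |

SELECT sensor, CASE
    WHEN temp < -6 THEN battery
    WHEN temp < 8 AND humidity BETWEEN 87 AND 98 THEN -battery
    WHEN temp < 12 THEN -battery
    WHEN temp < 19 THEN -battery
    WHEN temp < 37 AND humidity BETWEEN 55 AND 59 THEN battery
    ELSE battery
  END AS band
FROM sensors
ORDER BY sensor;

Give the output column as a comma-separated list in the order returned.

sensor=A: ELSE → 85
sensor=D: temp < 12 → -33
sensor=E: temp < -6 → 56
sensor=F: temp < 12 → -33
sensor=G: ELSE → 22
sensor=L: ELSE → 25
sensor=M: ELSE → 76
sensor=R: temp < -6 → 88
sensor=S: ELSE → 29
sensor=Z: temp < 12 → -94

85, -33, 56, -33, 22, 25, 76, 88, 29, -94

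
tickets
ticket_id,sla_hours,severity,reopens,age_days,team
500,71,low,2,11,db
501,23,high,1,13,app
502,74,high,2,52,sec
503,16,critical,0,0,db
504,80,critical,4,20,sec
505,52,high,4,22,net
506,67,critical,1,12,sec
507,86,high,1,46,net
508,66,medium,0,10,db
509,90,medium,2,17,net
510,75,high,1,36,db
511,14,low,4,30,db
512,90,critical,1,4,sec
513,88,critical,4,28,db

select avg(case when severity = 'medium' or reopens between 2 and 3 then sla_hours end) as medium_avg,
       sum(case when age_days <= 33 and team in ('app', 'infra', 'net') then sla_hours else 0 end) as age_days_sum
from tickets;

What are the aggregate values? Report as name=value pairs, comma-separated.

[medium_avg: severity = 'medium' or reopens between 2 and 3]
ticket_id=500: ✓ → 71
ticket_id=501: ✗
ticket_id=502: ✓ → 74
ticket_id=503: ✗
ticket_id=504: ✗
ticket_id=505: ✗
ticket_id=506: ✗
ticket_id=507: ✗
ticket_id=508: ✓ → 66
ticket_id=509: ✓ → 90
ticket_id=510: ✗
ticket_id=511: ✗
ticket_id=512: ✗
ticket_id=513: ✗
medium_avg = (71 + 74 + 66 + 90) / 4 = 75.25
—
[age_days_sum: age_days <= 33 and team in ('app', 'infra', 'net')]
ticket_id=500: ✗
ticket_id=501: ✓ → 23
ticket_id=502: ✗
ticket_id=503: ✗
ticket_id=504: ✗
ticket_id=505: ✓ → 52
ticket_id=506: ✗
ticket_id=507: ✗
ticket_id=508: ✗
ticket_id=509: ✓ → 90
ticket_id=510: ✗
ticket_id=511: ✗
ticket_id=512: ✗
ticket_id=513: ✗
age_days_sum = 23 + 52 + 90 = 165

medium_avg=75.25, age_days_sum=165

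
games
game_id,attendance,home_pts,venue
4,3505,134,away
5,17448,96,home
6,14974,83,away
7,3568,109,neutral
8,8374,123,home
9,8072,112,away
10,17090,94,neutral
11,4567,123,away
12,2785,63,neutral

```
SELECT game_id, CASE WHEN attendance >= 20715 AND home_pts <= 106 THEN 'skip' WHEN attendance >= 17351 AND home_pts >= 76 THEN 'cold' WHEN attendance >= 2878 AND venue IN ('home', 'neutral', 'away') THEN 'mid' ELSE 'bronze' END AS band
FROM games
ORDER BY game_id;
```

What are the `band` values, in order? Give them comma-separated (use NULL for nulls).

game_id=4: attendance >= 2878 AND venue IN ('home', 'neutral', 'away') → mid
game_id=5: attendance >= 17351 AND home_pts >= 76 → cold
game_id=6: attendance >= 2878 AND venue IN ('home', 'neutral', 'away') → mid
game_id=7: attendance >= 2878 AND venue IN ('home', 'neutral', 'away') → mid
game_id=8: attendance >= 2878 AND venue IN ('home', 'neutral', 'away') → mid
game_id=9: attendance >= 2878 AND venue IN ('home', 'neutral', 'away') → mid
game_id=10: attendance >= 2878 AND venue IN ('home', 'neutral', 'away') → mid
game_id=11: attendance >= 2878 AND venue IN ('home', 'neutral', 'away') → mid
game_id=12: ELSE → bronze

mid, cold, mid, mid, mid, mid, mid, mid, bronze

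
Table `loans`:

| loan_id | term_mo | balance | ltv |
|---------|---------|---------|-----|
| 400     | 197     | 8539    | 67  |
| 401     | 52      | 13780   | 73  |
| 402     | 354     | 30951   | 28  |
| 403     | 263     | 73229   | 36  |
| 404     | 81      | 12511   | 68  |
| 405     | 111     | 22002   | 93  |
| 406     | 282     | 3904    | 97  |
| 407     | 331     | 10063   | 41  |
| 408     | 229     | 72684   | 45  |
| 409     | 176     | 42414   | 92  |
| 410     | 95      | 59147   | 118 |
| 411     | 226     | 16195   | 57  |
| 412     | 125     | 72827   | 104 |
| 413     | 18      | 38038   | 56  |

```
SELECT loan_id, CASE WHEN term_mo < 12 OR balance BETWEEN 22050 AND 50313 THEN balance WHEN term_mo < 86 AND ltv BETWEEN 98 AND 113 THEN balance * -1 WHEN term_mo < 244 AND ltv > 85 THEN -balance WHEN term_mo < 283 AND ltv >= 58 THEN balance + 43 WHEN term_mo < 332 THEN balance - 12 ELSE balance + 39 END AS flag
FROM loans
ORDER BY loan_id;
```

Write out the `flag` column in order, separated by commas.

loan_id=400: term_mo < 283 AND ltv >= 58 → 8582
loan_id=401: term_mo < 283 AND ltv >= 58 → 13823
loan_id=402: term_mo < 12 OR balance BETWEEN 22050 AND 50313 → 30951
loan_id=403: term_mo < 332 → 73217
loan_id=404: term_mo < 283 AND ltv >= 58 → 12554
loan_id=405: term_mo < 244 AND ltv > 85 → -22002
loan_id=406: term_mo < 283 AND ltv >= 58 → 3947
loan_id=407: term_mo < 332 → 10051
loan_id=408: term_mo < 332 → 72672
loan_id=409: term_mo < 12 OR balance BETWEEN 22050 AND 50313 → 42414
loan_id=410: term_mo < 244 AND ltv > 85 → -59147
loan_id=411: term_mo < 332 → 16183
loan_id=412: term_mo < 244 AND ltv > 85 → -72827
loan_id=413: term_mo < 12 OR balance BETWEEN 22050 AND 50313 → 38038

8582, 13823, 30951, 73217, 12554, -22002, 3947, 10051, 72672, 42414, -59147, 16183, -72827, 38038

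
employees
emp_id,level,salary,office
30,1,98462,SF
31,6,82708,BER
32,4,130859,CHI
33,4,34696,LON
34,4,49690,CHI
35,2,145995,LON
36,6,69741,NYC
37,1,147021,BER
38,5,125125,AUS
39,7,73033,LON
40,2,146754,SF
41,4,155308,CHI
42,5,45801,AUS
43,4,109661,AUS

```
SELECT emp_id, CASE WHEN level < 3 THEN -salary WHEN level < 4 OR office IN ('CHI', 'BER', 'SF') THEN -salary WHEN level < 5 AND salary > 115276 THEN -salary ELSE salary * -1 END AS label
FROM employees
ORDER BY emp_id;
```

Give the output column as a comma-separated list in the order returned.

-98462, -82708, -130859, -34696, -49690, -145995, -69741, -147021, -125125, -73033, -146754, -155308, -45801, -109661

emp_id=30: level < 3 → -98462
emp_id=31: level < 4 OR office IN ('CHI', 'BER', 'SF') → -82708
emp_id=32: level < 4 OR office IN ('CHI', 'BER', 'SF') → -130859
emp_id=33: ELSE → -34696
emp_id=34: level < 4 OR office IN ('CHI', 'BER', 'SF') → -49690
emp_id=35: level < 3 → -145995
emp_id=36: ELSE → -69741
emp_id=37: level < 3 → -147021
emp_id=38: ELSE → -125125
emp_id=39: ELSE → -73033
emp_id=40: level < 3 → -146754
emp_id=41: level < 4 OR office IN ('CHI', 'BER', 'SF') → -155308
emp_id=42: ELSE → -45801
emp_id=43: ELSE → -109661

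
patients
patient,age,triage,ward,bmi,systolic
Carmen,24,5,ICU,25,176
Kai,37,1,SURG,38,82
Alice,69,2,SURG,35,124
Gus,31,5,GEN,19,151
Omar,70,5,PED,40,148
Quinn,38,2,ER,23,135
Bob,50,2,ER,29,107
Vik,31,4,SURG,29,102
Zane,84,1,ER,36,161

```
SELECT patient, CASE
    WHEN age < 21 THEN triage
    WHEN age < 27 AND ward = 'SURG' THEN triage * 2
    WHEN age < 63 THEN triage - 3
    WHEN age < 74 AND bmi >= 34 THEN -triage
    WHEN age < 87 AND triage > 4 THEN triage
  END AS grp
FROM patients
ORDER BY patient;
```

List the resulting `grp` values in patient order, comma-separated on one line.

patient=Alice: age < 74 AND bmi >= 34 → -2
patient=Bob: age < 63 → -1
patient=Carmen: age < 63 → 2
patient=Gus: age < 63 → 2
patient=Kai: age < 63 → -2
patient=Omar: age < 74 AND bmi >= 34 → -5
patient=Quinn: age < 63 → -1
patient=Vik: age < 63 → 1
patient=Zane: (no match → NULL) → NULL

-2, -1, 2, 2, -2, -5, -1, 1, NULL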